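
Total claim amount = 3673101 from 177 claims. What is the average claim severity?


severity = total / number
= 3673101 / 177
= 20751.9831


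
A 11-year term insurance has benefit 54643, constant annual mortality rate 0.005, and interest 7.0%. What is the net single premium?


NSP = benefit * sum_{k=0}^{n-1} k_p_x * q * v^(k+1)
With constant q=0.005, v=0.934579
Sum = 0.036693
NSP = 54643 * 0.036693
= 2005.0111


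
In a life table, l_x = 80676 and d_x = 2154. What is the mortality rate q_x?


q_x = d_x / l_x
= 2154 / 80676
= 0.0267


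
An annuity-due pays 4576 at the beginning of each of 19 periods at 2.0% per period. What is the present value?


PV_due = PMT * (1-(1+i)^(-n))/i * (1+i)
PV_immediate = 71744.6422
PV_due = 71744.6422 * 1.02
= 73179.535


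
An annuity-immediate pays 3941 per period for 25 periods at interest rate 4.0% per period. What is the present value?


PV = PMT * (1 - (1+i)^(-n)) / i
= 3941 * (1 - (1+0.04)^(-25)) / 0.04
= 3941 * (1 - 0.375117) / 0.04
= 3941 * 15.62208
= 61566.6171


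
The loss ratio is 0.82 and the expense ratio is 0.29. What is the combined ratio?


Combined ratio = loss ratio + expense ratio
= 0.82 + 0.29
= 1.11


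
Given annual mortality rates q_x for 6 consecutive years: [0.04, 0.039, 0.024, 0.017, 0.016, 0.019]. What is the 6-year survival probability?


p_k = 1 - q_k for each year
Survival = product of (1 - q_k)
= 0.96 * 0.961 * 0.976 * 0.983 * 0.984 * 0.981
= 0.8544


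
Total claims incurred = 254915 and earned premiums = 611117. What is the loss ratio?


Loss ratio = claims / premiums
= 254915 / 611117
= 0.4171


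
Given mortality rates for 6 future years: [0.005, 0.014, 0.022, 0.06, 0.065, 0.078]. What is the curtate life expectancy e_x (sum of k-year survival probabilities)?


e_x = sum_{k=1}^{n} k_p_x
k_p_x values:
  1_p_x = 0.995
  2_p_x = 0.98107
  3_p_x = 0.959486
  4_p_x = 0.901917
  5_p_x = 0.843293
  6_p_x = 0.777516
e_x = 5.4583


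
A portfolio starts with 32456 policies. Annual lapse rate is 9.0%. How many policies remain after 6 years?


remaining = initial * (1 - lapse)^years
= 32456 * (1 - 0.09)^6
= 32456 * 0.567869
= 18430.7644


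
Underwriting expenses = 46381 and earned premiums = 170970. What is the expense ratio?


Expense ratio = expenses / premiums
= 46381 / 170970
= 0.2713


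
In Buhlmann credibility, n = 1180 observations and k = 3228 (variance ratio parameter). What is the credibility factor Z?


Z = n / (n + k)
= 1180 / (1180 + 3228)
= 1180 / 4408
= 0.2677


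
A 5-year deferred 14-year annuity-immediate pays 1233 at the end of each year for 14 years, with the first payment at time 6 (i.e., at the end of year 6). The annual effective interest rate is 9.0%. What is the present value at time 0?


PV at time 5 of the 14-year annuity-immediate:
a_n = 1233 * (1-(1+0.09)^(-14))/0.09 = 9600.3234
Discount back 5 years to time 0:
PV = 9600.3234 * (1+0.09)^(-5)
= 9600.3234 * 0.649931
= 6239.5515


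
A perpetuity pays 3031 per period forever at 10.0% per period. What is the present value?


PV = PMT / i
= 3031 / 0.1
= 30310.0


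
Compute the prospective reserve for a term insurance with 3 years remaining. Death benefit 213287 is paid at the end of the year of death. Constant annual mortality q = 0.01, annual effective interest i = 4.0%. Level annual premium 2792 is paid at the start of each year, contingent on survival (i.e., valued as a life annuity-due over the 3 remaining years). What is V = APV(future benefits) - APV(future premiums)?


v = 1/(1+i) = 0.961538
APV(future benefits) per unit = sum_{k=0}^{2} k_p_x * q * v^(k+1) = 0.027482
APV(future benefits) = 213287 * 0.027482 = 5861.4562
Life annuity-due factor ä_{x:3} = sum_{k=0}^{2} k_p_x * v^k = 2.858081
APV(future premiums) = 2792 * 2.858081 = 7979.7611
V = 5861.4562 - 7979.7611
= -2118.3049


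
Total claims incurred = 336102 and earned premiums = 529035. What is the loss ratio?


Loss ratio = claims / premiums
= 336102 / 529035
= 0.6353


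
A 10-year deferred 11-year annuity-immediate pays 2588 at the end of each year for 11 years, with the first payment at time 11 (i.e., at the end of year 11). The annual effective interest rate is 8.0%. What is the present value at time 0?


PV at time 10 of the 11-year annuity-immediate:
a_n = 2588 * (1-(1+0.08)^(-11))/0.08 = 18475.6395
Discount back 10 years to time 0:
PV = 18475.6395 * (1+0.08)^(-10)
= 18475.6395 * 0.463193
= 8557.7959


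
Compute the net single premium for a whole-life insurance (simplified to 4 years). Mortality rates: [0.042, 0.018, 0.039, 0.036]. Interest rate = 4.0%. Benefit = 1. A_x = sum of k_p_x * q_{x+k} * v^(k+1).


v = 0.961538
Year 0: k_p_x=1.0, q=0.042, term=0.040385
Year 1: k_p_x=0.958, q=0.018, term=0.015943
Year 2: k_p_x=0.940756, q=0.039, term=0.032617
Year 3: k_p_x=0.904067, q=0.036, term=0.027821
A_x = 0.1168


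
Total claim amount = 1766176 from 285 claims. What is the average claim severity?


severity = total / number
= 1766176 / 285
= 6197.1088


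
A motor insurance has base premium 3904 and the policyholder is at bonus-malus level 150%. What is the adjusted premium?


adjusted = base * BM_level / 100
= 3904 * 150 / 100
= 3904 * 1.5
= 5856.0


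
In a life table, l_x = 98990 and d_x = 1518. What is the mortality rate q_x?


q_x = d_x / l_x
= 1518 / 98990
= 0.0153


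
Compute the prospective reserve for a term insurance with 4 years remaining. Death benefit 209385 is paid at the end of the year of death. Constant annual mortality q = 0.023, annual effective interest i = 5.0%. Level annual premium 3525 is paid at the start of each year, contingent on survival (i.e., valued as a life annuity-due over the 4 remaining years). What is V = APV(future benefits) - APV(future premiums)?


v = 1/(1+i) = 0.952381
APV(future benefits) per unit = sum_{k=0}^{3} k_p_x * q * v^(k+1) = 0.078898
APV(future benefits) = 209385 * 0.078898 = 16520.0124
Life annuity-due factor ä_{x:4} = sum_{k=0}^{3} k_p_x * v^k = 3.601855
APV(future premiums) = 3525 * 3.601855 = 12696.5401
V = 16520.0124 - 12696.5401
= 3823.4723


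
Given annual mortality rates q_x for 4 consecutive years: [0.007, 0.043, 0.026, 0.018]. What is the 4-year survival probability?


p_k = 1 - q_k for each year
Survival = product of (1 - q_k)
= 0.993 * 0.957 * 0.974 * 0.982
= 0.9089


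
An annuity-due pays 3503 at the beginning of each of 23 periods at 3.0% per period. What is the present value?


PV_due = PMT * (1-(1+i)^(-n))/i * (1+i)
PV_immediate = 57601.9602
PV_due = 57601.9602 * 1.03
= 59330.019


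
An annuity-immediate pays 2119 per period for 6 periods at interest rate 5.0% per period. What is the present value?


PV = PMT * (1 - (1+i)^(-n)) / i
= 2119 * (1 - (1+0.05)^(-6)) / 0.05
= 2119 * (1 - 0.746215) / 0.05
= 2119 * 5.075692
= 10755.3915


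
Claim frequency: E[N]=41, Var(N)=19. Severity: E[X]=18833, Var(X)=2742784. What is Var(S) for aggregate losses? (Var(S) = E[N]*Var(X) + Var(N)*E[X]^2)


Var(S) = E[N]*Var(X) + Var(N)*E[X]^2
= 41*2742784 + 19*18833^2
= 112454144 + 6738955891
= 6.8514e+09


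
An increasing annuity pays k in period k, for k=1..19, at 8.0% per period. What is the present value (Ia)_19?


(Ia)_n = sum_{k=1}^{n} k * v^k, v = 1/(1+i)
v = 0.925926
Sum computed term by term:
(Ia)_19 = 74.617


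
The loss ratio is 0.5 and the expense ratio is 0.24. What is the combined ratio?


Combined ratio = loss ratio + expense ratio
= 0.5 + 0.24
= 0.74


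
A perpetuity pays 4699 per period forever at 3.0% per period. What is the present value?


PV = PMT / i
= 4699 / 0.03
= 156633.3333


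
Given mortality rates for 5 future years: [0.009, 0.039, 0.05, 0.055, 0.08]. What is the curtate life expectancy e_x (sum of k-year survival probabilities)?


e_x = sum_{k=1}^{n} k_p_x
k_p_x values:
  1_p_x = 0.991
  2_p_x = 0.952351
  3_p_x = 0.904733
  4_p_x = 0.854973
  5_p_x = 0.786575
e_x = 4.4896


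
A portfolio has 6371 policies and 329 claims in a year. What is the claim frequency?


frequency = claims / policies
= 329 / 6371
= 0.0516


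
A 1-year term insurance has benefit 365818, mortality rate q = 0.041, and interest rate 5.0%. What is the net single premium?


NSP = benefit * q * v
v = 1/(1+i) = 0.952381
NSP = 365818 * 0.041 * 0.952381
= 14284.3219


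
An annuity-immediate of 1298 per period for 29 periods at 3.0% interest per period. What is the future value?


FV = PMT * ((1+i)^n - 1) / i
= 1298 * ((1.03)^29 - 1) / 0.03
= 1298 * (2.356566 - 1) / 0.03
= 58694.0676


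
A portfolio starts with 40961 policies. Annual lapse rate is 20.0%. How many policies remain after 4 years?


remaining = initial * (1 - lapse)^years
= 40961 * (1 - 0.2)^4
= 40961 * 0.4096
= 16777.6256


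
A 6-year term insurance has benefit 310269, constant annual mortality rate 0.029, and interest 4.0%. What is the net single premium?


NSP = benefit * sum_{k=0}^{n-1} k_p_x * q * v^(k+1)
With constant q=0.029, v=0.961538
Sum = 0.141893
NSP = 310269 * 0.141893
= 44025.014


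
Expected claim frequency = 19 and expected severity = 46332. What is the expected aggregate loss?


E[S] = E[N] * E[X]
= 19 * 46332
= 880308


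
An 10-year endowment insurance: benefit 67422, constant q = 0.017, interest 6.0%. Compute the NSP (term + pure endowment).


Term component = 7883.1469
Pure endowment = 10_p_x * v^10 * benefit = 0.842433 * 0.558395 * 67422 = 31715.9816
NSP = 39599.1285


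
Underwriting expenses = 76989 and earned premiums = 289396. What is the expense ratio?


Expense ratio = expenses / premiums
= 76989 / 289396
= 0.266


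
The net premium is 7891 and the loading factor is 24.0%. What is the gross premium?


Gross = net * (1 + loading)
= 7891 * (1 + 0.24)
= 7891 * 1.24
= 9784.84


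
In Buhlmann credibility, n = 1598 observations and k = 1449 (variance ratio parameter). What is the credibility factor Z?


Z = n / (n + k)
= 1598 / (1598 + 1449)
= 1598 / 3047
= 0.5245


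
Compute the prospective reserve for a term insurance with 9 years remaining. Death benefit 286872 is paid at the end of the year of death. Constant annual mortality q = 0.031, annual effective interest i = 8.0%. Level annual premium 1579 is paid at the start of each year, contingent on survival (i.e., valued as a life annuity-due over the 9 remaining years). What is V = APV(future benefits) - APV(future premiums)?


v = 1/(1+i) = 0.925926
APV(future benefits) per unit = sum_{k=0}^{8} k_p_x * q * v^(k+1) = 0.174049
APV(future benefits) = 286872 * 0.174049 = 49929.9108
Life annuity-due factor ä_{x:9} = sum_{k=0}^{8} k_p_x * v^k = 6.063658
APV(future premiums) = 1579 * 6.063658 = 9574.5158
V = 49929.9108 - 9574.5158
= 40355.395


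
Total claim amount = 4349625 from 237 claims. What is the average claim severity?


severity = total / number
= 4349625 / 237
= 18352.8481


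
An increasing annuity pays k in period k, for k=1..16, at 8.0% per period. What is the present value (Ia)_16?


(Ia)_n = sum_{k=1}^{n} k * v^k, v = 1/(1+i)
v = 0.925926
Sum computed term by term:
(Ia)_16 = 61.1154


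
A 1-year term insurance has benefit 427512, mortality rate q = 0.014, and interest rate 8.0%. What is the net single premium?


NSP = benefit * q * v
v = 1/(1+i) = 0.925926
NSP = 427512 * 0.014 * 0.925926
= 5541.8222


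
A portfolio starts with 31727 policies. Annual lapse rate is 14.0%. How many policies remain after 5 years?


remaining = initial * (1 - lapse)^years
= 31727 * (1 - 0.14)^5
= 31727 * 0.470427
= 14925.238


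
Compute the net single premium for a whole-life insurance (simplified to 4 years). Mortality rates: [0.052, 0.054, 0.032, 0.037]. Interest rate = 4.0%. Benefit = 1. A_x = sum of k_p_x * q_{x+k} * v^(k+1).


v = 0.961538
Year 0: k_p_x=1.0, q=0.052, term=0.05
Year 1: k_p_x=0.948, q=0.054, term=0.04733
Year 2: k_p_x=0.896808, q=0.032, term=0.025512
Year 3: k_p_x=0.86811, q=0.037, term=0.027456
A_x = 0.1503


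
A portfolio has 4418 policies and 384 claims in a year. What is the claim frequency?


frequency = claims / policies
= 384 / 4418
= 0.0869


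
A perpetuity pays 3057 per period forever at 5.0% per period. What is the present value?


PV = PMT / i
= 3057 / 0.05
= 61140.0


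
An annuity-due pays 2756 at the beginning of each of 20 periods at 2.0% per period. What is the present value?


PV_due = PMT * (1-(1+i)^(-n))/i * (1+i)
PV_immediate = 45064.5503
PV_due = 45064.5503 * 1.02
= 45965.8413


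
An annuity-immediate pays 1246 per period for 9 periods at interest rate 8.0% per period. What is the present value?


PV = PMT * (1 - (1+i)^(-n)) / i
= 1246 * (1 - (1+0.08)^(-9)) / 0.08
= 1246 * (1 - 0.500249) / 0.08
= 1246 * 6.246888
= 7783.6223


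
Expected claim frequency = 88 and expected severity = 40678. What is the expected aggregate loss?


E[S] = E[N] * E[X]
= 88 * 40678
= 3.5797e+06


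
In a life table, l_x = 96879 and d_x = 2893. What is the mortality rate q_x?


q_x = d_x / l_x
= 2893 / 96879
= 0.0299


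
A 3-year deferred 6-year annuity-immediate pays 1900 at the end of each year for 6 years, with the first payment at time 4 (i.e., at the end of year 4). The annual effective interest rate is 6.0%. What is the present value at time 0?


PV at time 3 of the 6-year annuity-immediate:
a_n = 1900 * (1-(1+0.06)^(-6))/0.06 = 9342.9162
Discount back 3 years to time 0:
PV = 9342.9162 * (1+0.06)^(-3)
= 9342.9162 * 0.839619
= 7844.4926


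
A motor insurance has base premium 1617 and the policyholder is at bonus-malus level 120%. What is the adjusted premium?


adjusted = base * BM_level / 100
= 1617 * 120 / 100
= 1617 * 1.2
= 1940.4


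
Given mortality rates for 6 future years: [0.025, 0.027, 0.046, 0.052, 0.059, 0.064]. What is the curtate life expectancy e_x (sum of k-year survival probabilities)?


e_x = sum_{k=1}^{n} k_p_x
k_p_x values:
  1_p_x = 0.975
  2_p_x = 0.948675
  3_p_x = 0.905036
  4_p_x = 0.857974
  5_p_x = 0.807354
  6_p_x = 0.755683
e_x = 5.2497


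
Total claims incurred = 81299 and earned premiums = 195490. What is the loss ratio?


Loss ratio = claims / premiums
= 81299 / 195490
= 0.4159


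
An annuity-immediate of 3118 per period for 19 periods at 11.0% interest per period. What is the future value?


FV = PMT * ((1+i)^n - 1) / i
= 3118 * ((1.11)^19 - 1) / 0.11
= 3118 * (7.263344 - 1) / 0.11
= 177537.3249


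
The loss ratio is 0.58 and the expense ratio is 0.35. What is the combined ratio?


Combined ratio = loss ratio + expense ratio
= 0.58 + 0.35
= 0.93


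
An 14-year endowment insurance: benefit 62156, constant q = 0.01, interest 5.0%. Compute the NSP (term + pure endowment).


Term component = 5813.9099
Pure endowment = 14_p_x * v^14 * benefit = 0.868746 * 0.505068 * 62156 = 27272.5405
NSP = 33086.4504


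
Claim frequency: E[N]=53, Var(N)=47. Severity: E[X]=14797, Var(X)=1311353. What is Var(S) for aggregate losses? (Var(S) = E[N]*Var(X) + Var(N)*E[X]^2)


Var(S) = E[N]*Var(X) + Var(N)*E[X]^2
= 53*1311353 + 47*14797^2
= 69501709 + 10290706823
= 1.0360e+10


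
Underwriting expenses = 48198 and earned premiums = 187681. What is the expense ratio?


Expense ratio = expenses / premiums
= 48198 / 187681
= 0.2568


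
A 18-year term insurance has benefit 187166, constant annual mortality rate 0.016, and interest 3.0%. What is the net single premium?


NSP = benefit * sum_{k=0}^{n-1} k_p_x * q * v^(k+1)
With constant q=0.016, v=0.970874
Sum = 0.194998
NSP = 187166 * 0.194998
= 36496.9495


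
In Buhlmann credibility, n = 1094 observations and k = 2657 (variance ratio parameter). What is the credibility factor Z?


Z = n / (n + k)
= 1094 / (1094 + 2657)
= 1094 / 3751
= 0.2917


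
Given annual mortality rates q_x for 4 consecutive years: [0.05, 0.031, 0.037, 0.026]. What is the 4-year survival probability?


p_k = 1 - q_k for each year
Survival = product of (1 - q_k)
= 0.95 * 0.969 * 0.963 * 0.974
= 0.8634


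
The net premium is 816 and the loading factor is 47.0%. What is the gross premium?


Gross = net * (1 + loading)
= 816 * (1 + 0.47)
= 816 * 1.47
= 1199.52


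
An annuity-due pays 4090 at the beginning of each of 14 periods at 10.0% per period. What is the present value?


PV_due = PMT * (1-(1+i)^(-n))/i * (1+i)
PV_immediate = 30129.7517
PV_due = 30129.7517 * 1.1
= 33142.7269


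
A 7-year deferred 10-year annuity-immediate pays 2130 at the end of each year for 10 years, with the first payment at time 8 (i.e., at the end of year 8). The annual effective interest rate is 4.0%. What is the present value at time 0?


PV at time 7 of the 10-year annuity-immediate:
a_n = 2130 * (1-(1+0.04)^(-10))/0.04 = 17276.208
Discount back 7 years to time 0:
PV = 17276.208 * (1+0.04)^(-7)
= 17276.208 * 0.759918
= 13128.4982


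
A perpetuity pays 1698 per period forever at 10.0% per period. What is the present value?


PV = PMT / i
= 1698 / 0.1
= 16980.0


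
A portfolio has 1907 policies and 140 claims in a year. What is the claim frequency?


frequency = claims / policies
= 140 / 1907
= 0.0734


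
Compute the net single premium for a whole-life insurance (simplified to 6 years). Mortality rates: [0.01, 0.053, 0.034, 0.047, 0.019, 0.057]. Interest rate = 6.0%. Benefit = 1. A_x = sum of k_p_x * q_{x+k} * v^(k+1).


v = 0.943396
Year 0: k_p_x=1.0, q=0.01, term=0.009434
Year 1: k_p_x=0.99, q=0.053, term=0.046698
Year 2: k_p_x=0.93753, q=0.034, term=0.026764
Year 3: k_p_x=0.905654, q=0.047, term=0.033716
Year 4: k_p_x=0.863088, q=0.019, term=0.012254
Year 5: k_p_x=0.84669, q=0.057, term=0.034022
A_x = 0.1629


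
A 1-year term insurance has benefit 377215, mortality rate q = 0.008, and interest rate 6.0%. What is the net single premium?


NSP = benefit * q * v
v = 1/(1+i) = 0.943396
NSP = 377215 * 0.008 * 0.943396
= 2846.9057


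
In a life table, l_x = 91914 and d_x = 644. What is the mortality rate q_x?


q_x = d_x / l_x
= 644 / 91914
= 0.007


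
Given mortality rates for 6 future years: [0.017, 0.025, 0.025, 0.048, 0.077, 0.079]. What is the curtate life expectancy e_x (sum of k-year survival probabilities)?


e_x = sum_{k=1}^{n} k_p_x
k_p_x values:
  1_p_x = 0.983
  2_p_x = 0.958425
  3_p_x = 0.934464
  4_p_x = 0.88961
  5_p_x = 0.82111
  6_p_x = 0.756242
e_x = 5.3429


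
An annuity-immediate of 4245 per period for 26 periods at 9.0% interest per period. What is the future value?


FV = PMT * ((1+i)^n - 1) / i
= 4245 * ((1.09)^26 - 1) / 0.09
= 4245 * (9.399158 - 1) / 0.09
= 396160.2819


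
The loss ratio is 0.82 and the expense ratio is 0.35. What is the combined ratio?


Combined ratio = loss ratio + expense ratio
= 0.82 + 0.35
= 1.17


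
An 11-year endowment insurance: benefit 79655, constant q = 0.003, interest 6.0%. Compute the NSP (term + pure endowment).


Term component = 1859.8989
Pure endowment = 11_p_x * v^11 * benefit = 0.967491 * 0.526788 * 79655 = 40597.1237
NSP = 42457.0226


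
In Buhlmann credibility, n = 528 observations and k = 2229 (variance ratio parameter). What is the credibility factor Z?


Z = n / (n + k)
= 528 / (528 + 2229)
= 528 / 2757
= 0.1915


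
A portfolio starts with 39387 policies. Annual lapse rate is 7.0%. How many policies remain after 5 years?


remaining = initial * (1 - lapse)^years
= 39387 * (1 - 0.07)^5
= 39387 * 0.695688
= 27401.0778


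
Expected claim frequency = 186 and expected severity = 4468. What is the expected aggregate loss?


E[S] = E[N] * E[X]
= 186 * 4468
= 831048


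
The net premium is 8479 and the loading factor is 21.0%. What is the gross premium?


Gross = net * (1 + loading)
= 8479 * (1 + 0.21)
= 8479 * 1.21
= 10259.59


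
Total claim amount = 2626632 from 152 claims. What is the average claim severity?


severity = total / number
= 2626632 / 152
= 17280.4737


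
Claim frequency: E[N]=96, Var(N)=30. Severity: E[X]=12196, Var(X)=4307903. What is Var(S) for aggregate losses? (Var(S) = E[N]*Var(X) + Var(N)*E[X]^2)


Var(S) = E[N]*Var(X) + Var(N)*E[X]^2
= 96*4307903 + 30*12196^2
= 413558688 + 4462272480
= 4.8758e+09


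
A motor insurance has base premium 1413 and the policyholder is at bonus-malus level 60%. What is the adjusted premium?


adjusted = base * BM_level / 100
= 1413 * 60 / 100
= 1413 * 0.6
= 847.8


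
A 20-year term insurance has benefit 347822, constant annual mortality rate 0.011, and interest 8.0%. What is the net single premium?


NSP = benefit * sum_{k=0}^{n-1} k_p_x * q * v^(k+1)
With constant q=0.011, v=0.925926
Sum = 0.100092
NSP = 347822 * 0.100092
= 34814.0719


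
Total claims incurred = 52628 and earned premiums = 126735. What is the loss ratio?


Loss ratio = claims / premiums
= 52628 / 126735
= 0.4153


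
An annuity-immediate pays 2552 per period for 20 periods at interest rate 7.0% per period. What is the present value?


PV = PMT * (1 - (1+i)^(-n)) / i
= 2552 * (1 - (1+0.07)^(-20)) / 0.07
= 2552 * (1 - 0.258419) / 0.07
= 2552 * 10.594014
= 27035.9244


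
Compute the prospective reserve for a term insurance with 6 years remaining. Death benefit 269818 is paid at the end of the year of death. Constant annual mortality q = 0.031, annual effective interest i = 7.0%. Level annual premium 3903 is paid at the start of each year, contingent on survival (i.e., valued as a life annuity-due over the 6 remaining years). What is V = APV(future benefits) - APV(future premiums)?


v = 1/(1+i) = 0.934579
APV(future benefits) per unit = sum_{k=0}^{5} k_p_x * q * v^(k+1) = 0.137622
APV(future benefits) = 269818 * 0.137622 = 37132.7814
Life annuity-due factor ä_{x:6} = sum_{k=0}^{5} k_p_x * v^k = 4.750164
APV(future premiums) = 3903 * 4.750164 = 18539.8919
V = 37132.7814 - 18539.8919
= 18592.8895


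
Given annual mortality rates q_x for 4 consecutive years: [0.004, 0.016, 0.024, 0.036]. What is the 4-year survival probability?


p_k = 1 - q_k for each year
Survival = product of (1 - q_k)
= 0.996 * 0.984 * 0.976 * 0.964
= 0.9221


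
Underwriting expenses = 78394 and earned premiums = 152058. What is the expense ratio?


Expense ratio = expenses / premiums
= 78394 / 152058
= 0.5156


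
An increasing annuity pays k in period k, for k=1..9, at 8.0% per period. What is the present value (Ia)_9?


(Ia)_n = sum_{k=1}^{n} k * v^k, v = 1/(1+i)
v = 0.925926
Sum computed term by term:
(Ia)_9 = 28.055


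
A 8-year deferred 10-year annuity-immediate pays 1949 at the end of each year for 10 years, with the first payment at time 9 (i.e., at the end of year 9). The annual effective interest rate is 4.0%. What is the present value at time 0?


PV at time 8 of the 10-year annuity-immediate:
a_n = 1949 * (1-(1+0.04)^(-10))/0.04 = 15808.1359
Discount back 8 years to time 0:
PV = 15808.1359 * (1+0.04)^(-8)
= 15808.1359 * 0.73069
= 11550.85


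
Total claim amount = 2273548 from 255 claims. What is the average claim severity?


severity = total / number
= 2273548 / 255
= 8915.8745


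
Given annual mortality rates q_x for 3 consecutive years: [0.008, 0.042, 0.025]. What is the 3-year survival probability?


p_k = 1 - q_k for each year
Survival = product of (1 - q_k)
= 0.992 * 0.958 * 0.975
= 0.9266


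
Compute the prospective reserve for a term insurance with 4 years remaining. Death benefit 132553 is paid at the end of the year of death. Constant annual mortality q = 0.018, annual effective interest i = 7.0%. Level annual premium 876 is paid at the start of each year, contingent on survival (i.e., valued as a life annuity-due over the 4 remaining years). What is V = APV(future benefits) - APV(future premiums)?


v = 1/(1+i) = 0.934579
APV(future benefits) per unit = sum_{k=0}^{3} k_p_x * q * v^(k+1) = 0.059434
APV(future benefits) = 132553 * 0.059434 = 7878.2003
Life annuity-due factor ä_{x:4} = sum_{k=0}^{3} k_p_x * v^k = 3.533041
APV(future premiums) = 876 * 3.533041 = 3094.9443
V = 7878.2003 - 3094.9443
= 4783.256


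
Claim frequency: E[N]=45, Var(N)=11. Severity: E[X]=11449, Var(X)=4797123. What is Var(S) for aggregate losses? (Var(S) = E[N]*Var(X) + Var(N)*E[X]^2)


Var(S) = E[N]*Var(X) + Var(N)*E[X]^2
= 45*4797123 + 11*11449^2
= 215870535 + 1441875611
= 1.6577e+09


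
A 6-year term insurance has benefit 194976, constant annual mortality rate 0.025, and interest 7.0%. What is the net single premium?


NSP = benefit * sum_{k=0}^{n-1} k_p_x * q * v^(k+1)
With constant q=0.025, v=0.934579
Sum = 0.112518
NSP = 194976 * 0.112518
= 21938.213


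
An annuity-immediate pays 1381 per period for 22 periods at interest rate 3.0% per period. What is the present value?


PV = PMT * (1 - (1+i)^(-n)) / i
= 1381 * (1 - (1+0.03)^(-22)) / 0.03
= 1381 * (1 - 0.521893) / 0.03
= 1381 * 15.936917
= 22008.8819


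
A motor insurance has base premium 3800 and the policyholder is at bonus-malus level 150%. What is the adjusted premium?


adjusted = base * BM_level / 100
= 3800 * 150 / 100
= 3800 * 1.5
= 5700.0


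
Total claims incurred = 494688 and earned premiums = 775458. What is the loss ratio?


Loss ratio = claims / premiums
= 494688 / 775458
= 0.6379


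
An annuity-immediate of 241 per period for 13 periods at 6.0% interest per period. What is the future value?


FV = PMT * ((1+i)^n - 1) / i
= 241 * ((1.06)^13 - 1) / 0.06
= 241 * (2.132928 - 1) / 0.06
= 4550.5952


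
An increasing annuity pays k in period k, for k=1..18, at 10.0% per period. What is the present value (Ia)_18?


(Ia)_n = sum_{k=1}^{n} k * v^k, v = 1/(1+i)
v = 0.909091
Sum computed term by term:
(Ia)_18 = 57.841


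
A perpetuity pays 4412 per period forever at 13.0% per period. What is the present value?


PV = PMT / i
= 4412 / 0.13
= 33938.4615


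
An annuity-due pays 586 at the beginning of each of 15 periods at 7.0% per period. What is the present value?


PV_due = PMT * (1-(1+i)^(-n))/i * (1+i)
PV_immediate = 5337.2376
PV_due = 5337.2376 * 1.07
= 5710.8442


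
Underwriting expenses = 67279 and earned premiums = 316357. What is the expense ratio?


Expense ratio = expenses / premiums
= 67279 / 316357
= 0.2127


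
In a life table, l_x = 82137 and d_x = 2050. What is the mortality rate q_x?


q_x = d_x / l_x
= 2050 / 82137
= 0.025


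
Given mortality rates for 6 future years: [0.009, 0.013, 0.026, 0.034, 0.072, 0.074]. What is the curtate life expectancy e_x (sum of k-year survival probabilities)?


e_x = sum_{k=1}^{n} k_p_x
k_p_x values:
  1_p_x = 0.991
  2_p_x = 0.978117
  3_p_x = 0.952686
  4_p_x = 0.920295
  5_p_x = 0.854033
  6_p_x = 0.790835
e_x = 5.487


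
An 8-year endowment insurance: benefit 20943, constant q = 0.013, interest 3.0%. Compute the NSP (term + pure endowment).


Term component = 1830.1465
Pure endowment = 8_p_x * v^8 * benefit = 0.900611 * 0.789409 * 20943 = 14889.4384
NSP = 16719.5849


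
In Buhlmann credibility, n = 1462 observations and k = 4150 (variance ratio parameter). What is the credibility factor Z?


Z = n / (n + k)
= 1462 / (1462 + 4150)
= 1462 / 5612
= 0.2605


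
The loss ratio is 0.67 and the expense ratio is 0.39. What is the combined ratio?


Combined ratio = loss ratio + expense ratio
= 0.67 + 0.39
= 1.06


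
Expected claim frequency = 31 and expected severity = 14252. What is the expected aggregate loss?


E[S] = E[N] * E[X]
= 31 * 14252
= 441812


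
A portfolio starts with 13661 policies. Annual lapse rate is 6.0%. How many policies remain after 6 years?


remaining = initial * (1 - lapse)^years
= 13661 * (1 - 0.06)^6
= 13661 * 0.68987
= 9424.3111


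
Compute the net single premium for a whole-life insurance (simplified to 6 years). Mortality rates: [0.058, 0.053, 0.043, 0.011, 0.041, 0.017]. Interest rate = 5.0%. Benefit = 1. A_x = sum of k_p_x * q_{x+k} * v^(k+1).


v = 0.952381
Year 0: k_p_x=1.0, q=0.058, term=0.055238
Year 1: k_p_x=0.942, q=0.053, term=0.045284
Year 2: k_p_x=0.892074, q=0.043, term=0.033136
Year 3: k_p_x=0.853715, q=0.011, term=0.007726
Year 4: k_p_x=0.844324, q=0.041, term=0.027124
Year 5: k_p_x=0.809707, q=0.017, term=0.010272
A_x = 0.1788


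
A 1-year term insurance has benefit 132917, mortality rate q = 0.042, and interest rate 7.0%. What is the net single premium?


NSP = benefit * q * v
v = 1/(1+i) = 0.934579
NSP = 132917 * 0.042 * 0.934579
= 5217.3028


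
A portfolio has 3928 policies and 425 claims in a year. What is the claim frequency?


frequency = claims / policies
= 425 / 3928
= 0.1082


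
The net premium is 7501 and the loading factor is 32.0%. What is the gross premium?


Gross = net * (1 + loading)
= 7501 * (1 + 0.32)
= 7501 * 1.32
= 9901.32


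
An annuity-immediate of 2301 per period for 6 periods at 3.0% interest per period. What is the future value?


FV = PMT * ((1+i)^n - 1) / i
= 2301 * ((1.03)^6 - 1) / 0.03
= 2301 * (1.194052 - 1) / 0.03
= 14883.8111


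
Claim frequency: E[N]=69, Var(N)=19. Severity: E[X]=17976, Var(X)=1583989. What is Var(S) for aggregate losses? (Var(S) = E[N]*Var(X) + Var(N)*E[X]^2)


Var(S) = E[N]*Var(X) + Var(N)*E[X]^2
= 69*1583989 + 19*17976^2
= 109295241 + 6139594944
= 6.2489e+09


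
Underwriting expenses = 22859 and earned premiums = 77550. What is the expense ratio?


Expense ratio = expenses / premiums
= 22859 / 77550
= 0.2948


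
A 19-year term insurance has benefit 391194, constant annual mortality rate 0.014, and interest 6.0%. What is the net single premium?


NSP = benefit * sum_{k=0}^{n-1} k_p_x * q * v^(k+1)
With constant q=0.014, v=0.943396
Sum = 0.141354
NSP = 391194 * 0.141354
= 55296.8899


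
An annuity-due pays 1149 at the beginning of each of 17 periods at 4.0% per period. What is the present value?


PV_due = PMT * (1-(1+i)^(-n))/i * (1+i)
PV_immediate = 13978.3535
PV_due = 13978.3535 * 1.04
= 14537.4877


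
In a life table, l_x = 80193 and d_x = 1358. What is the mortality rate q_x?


q_x = d_x / l_x
= 1358 / 80193
= 0.0169


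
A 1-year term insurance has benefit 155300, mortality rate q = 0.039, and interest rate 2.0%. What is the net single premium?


NSP = benefit * q * v
v = 1/(1+i) = 0.980392
NSP = 155300 * 0.039 * 0.980392
= 5937.9412


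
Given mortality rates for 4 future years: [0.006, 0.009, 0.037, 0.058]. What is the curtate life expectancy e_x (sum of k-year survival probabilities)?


e_x = sum_{k=1}^{n} k_p_x
k_p_x values:
  1_p_x = 0.994
  2_p_x = 0.985054
  3_p_x = 0.948607
  4_p_x = 0.893588
e_x = 3.8212


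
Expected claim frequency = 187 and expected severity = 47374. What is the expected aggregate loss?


E[S] = E[N] * E[X]
= 187 * 47374
= 8.8589e+06


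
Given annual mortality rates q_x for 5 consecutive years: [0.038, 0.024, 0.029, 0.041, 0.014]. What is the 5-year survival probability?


p_k = 1 - q_k for each year
Survival = product of (1 - q_k)
= 0.962 * 0.976 * 0.971 * 0.959 * 0.986
= 0.8621


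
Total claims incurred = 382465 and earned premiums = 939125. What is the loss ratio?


Loss ratio = claims / premiums
= 382465 / 939125
= 0.4073


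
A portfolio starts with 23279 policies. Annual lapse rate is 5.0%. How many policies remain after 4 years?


remaining = initial * (1 - lapse)^years
= 23279 * (1 - 0.05)^4
= 23279 * 0.814506
= 18960.891


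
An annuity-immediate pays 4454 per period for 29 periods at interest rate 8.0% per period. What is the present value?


PV = PMT * (1 - (1+i)^(-n)) / i
= 4454 * (1 - (1+0.08)^(-29)) / 0.08
= 4454 * (1 - 0.107328) / 0.08
= 4454 * 11.158406
= 49699.5404


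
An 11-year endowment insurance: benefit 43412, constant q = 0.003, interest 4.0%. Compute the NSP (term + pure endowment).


Term component = 1125.2892
Pure endowment = 11_p_x * v^11 * benefit = 0.967491 * 0.649581 * 43412 = 27282.8543
NSP = 28408.1435


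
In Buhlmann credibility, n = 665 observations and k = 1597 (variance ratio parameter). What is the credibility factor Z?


Z = n / (n + k)
= 665 / (665 + 1597)
= 665 / 2262
= 0.294


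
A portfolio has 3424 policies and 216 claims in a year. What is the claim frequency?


frequency = claims / policies
= 216 / 3424
= 0.0631


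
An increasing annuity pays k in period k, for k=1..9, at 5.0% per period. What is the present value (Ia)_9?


(Ia)_n = sum_{k=1}^{n} k * v^k, v = 1/(1+i)
v = 0.952381
Sum computed term by term:
(Ia)_9 = 33.2347


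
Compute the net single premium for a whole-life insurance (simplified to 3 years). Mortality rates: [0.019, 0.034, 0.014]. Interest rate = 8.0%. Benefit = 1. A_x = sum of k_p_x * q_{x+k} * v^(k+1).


v = 0.925926
Year 0: k_p_x=1.0, q=0.019, term=0.017593
Year 1: k_p_x=0.981, q=0.034, term=0.028596
Year 2: k_p_x=0.947646, q=0.014, term=0.010532
A_x = 0.0567


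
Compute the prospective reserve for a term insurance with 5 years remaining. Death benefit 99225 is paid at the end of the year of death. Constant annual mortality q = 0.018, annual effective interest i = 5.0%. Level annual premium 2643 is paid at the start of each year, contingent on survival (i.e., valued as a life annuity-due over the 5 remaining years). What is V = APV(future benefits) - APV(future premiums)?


v = 1/(1+i) = 0.952381
APV(future benefits) per unit = sum_{k=0}^{4} k_p_x * q * v^(k+1) = 0.075308
APV(future benefits) = 99225 * 0.075308 = 7472.4615
Life annuity-due factor ä_{x:5} = sum_{k=0}^{4} k_p_x * v^k = 4.392981
APV(future premiums) = 2643 * 4.392981 = 11610.6501
V = 7472.4615 - 11610.6501
= -4138.1886


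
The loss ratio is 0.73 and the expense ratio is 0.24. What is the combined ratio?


Combined ratio = loss ratio + expense ratio
= 0.73 + 0.24
= 0.97


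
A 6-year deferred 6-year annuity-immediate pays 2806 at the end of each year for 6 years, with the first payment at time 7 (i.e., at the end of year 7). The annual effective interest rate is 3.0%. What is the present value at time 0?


PV at time 6 of the 6-year annuity-immediate:
a_n = 2806 * (1-(1+0.03)^(-6))/0.03 = 15200.6392
Discount back 6 years to time 0:
PV = 15200.6392 * (1+0.03)^(-6)
= 15200.6392 * 0.837484
= 12730.296


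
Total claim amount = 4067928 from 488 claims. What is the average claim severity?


severity = total / number
= 4067928 / 488
= 8335.918


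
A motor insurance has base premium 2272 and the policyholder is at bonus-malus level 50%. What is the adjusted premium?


adjusted = base * BM_level / 100
= 2272 * 50 / 100
= 2272 * 0.5
= 1136.0


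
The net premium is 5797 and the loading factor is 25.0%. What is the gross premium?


Gross = net * (1 + loading)
= 5797 * (1 + 0.25)
= 5797 * 1.25
= 7246.25


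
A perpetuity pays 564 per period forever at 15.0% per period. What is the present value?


PV = PMT / i
= 564 / 0.15
= 3760.0


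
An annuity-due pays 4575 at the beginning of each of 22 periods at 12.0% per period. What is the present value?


PV_due = PMT * (1-(1+i)^(-n))/i * (1+i)
PV_immediate = 34974.2543
PV_due = 34974.2543 * 1.12
= 39171.1648


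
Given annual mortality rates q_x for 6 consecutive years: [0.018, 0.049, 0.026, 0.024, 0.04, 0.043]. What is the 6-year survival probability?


p_k = 1 - q_k for each year
Survival = product of (1 - q_k)
= 0.982 * 0.951 * 0.974 * 0.976 * 0.96 * 0.957
= 0.8156


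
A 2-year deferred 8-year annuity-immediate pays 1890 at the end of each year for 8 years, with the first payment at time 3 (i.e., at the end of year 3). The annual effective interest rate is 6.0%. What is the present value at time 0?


PV at time 2 of the 8-year annuity-immediate:
a_n = 1890 * (1-(1+0.06)^(-8))/0.06 = 11736.5103
Discount back 2 years to time 0:
PV = 11736.5103 * (1+0.06)^(-2)
= 11736.5103 * 0.889996
= 10445.4524


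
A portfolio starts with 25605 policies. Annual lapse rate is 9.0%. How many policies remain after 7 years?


remaining = initial * (1 - lapse)^years
= 25605 * (1 - 0.09)^7
= 25605 * 0.516761
= 13231.6659


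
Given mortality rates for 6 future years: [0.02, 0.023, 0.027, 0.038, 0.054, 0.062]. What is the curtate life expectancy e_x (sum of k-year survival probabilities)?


e_x = sum_{k=1}^{n} k_p_x
k_p_x values:
  1_p_x = 0.98
  2_p_x = 0.95746
  3_p_x = 0.931609
  4_p_x = 0.896207
  5_p_x = 0.847812
  6_p_x = 0.795248
e_x = 5.4083


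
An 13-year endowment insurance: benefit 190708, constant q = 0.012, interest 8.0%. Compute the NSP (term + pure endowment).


Term component = 17056.9903
Pure endowment = 13_p_x * v^13 * benefit = 0.854752 * 0.367698 * 190708 = 59937.7409
NSP = 76994.7312


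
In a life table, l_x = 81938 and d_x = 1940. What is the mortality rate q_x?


q_x = d_x / l_x
= 1940 / 81938
= 0.0237


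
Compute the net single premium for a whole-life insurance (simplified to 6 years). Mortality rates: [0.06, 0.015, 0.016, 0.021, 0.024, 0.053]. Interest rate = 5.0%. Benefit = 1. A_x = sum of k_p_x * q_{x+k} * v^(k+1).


v = 0.952381
Year 0: k_p_x=1.0, q=0.06, term=0.057143
Year 1: k_p_x=0.94, q=0.015, term=0.012789
Year 2: k_p_x=0.9259, q=0.016, term=0.012797
Year 3: k_p_x=0.911086, q=0.021, term=0.015741
Year 4: k_p_x=0.891953, q=0.024, term=0.016773
Year 5: k_p_x=0.870546, q=0.053, term=0.03443
A_x = 0.1497


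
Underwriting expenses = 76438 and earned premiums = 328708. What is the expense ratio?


Expense ratio = expenses / premiums
= 76438 / 328708
= 0.2325


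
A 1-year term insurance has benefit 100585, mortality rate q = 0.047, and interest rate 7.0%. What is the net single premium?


NSP = benefit * q * v
v = 1/(1+i) = 0.934579
NSP = 100585 * 0.047 * 0.934579
= 4418.2196


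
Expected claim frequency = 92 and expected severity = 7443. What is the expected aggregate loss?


E[S] = E[N] * E[X]
= 92 * 7443
= 684756


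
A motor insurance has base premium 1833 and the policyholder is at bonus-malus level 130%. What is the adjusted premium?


adjusted = base * BM_level / 100
= 1833 * 130 / 100
= 1833 * 1.3
= 2382.9


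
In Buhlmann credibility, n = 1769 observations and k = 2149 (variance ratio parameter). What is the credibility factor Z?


Z = n / (n + k)
= 1769 / (1769 + 2149)
= 1769 / 3918
= 0.4515


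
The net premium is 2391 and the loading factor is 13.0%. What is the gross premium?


Gross = net * (1 + loading)
= 2391 * (1 + 0.13)
= 2391 * 1.13
= 2701.83


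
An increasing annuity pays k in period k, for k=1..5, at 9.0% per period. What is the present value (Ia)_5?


(Ia)_n = sum_{k=1}^{n} k * v^k, v = 1/(1+i)
v = 0.917431
Sum computed term by term:
(Ia)_5 = 11.0007


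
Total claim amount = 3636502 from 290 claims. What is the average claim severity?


severity = total / number
= 3636502 / 290
= 12539.6621


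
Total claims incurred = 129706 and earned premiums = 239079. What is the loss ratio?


Loss ratio = claims / premiums
= 129706 / 239079
= 0.5425


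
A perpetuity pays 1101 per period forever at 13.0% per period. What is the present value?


PV = PMT / i
= 1101 / 0.13
= 8469.2308


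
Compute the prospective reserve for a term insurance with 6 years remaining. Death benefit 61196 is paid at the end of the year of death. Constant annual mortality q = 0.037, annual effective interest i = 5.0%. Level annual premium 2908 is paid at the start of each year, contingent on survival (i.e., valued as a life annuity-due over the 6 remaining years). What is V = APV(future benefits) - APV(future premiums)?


v = 1/(1+i) = 0.952381
APV(future benefits) per unit = sum_{k=0}^{5} k_p_x * q * v^(k+1) = 0.17218
APV(future benefits) = 61196 * 0.17218 = 10536.7404
Life annuity-due factor ä_{x:6} = sum_{k=0}^{5} k_p_x * v^k = 4.886195
APV(future premiums) = 2908 * 4.886195 = 14209.0559
V = 10536.7404 - 14209.0559
= -3672.3155


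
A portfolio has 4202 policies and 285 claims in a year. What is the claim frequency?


frequency = claims / policies
= 285 / 4202
= 0.0678
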